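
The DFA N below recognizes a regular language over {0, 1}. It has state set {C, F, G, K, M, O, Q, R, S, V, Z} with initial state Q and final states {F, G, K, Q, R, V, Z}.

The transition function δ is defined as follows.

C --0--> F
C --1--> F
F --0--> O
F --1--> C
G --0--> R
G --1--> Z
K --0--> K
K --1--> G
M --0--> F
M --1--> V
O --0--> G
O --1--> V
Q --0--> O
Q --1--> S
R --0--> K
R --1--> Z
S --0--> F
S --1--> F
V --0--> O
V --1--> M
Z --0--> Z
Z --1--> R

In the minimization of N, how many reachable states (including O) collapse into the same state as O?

Initial partition by acceptance: {F,G,K,Q,R,V,Z} | {C,M,O,S}.
On input 0, block {F,G,K,Q,R,V,Z} splits into {G,K,R,Z} and {F,Q,V}.
Split {C,M,O,S} by δ(·,0) → {C,M,S} and {O}.
Stable partition: {G,K,R,Z} | {C,M,S} | {F,Q,V} | {O} — 4 equivalence classes.
State O belongs to the block {O}, which has 1 states.

1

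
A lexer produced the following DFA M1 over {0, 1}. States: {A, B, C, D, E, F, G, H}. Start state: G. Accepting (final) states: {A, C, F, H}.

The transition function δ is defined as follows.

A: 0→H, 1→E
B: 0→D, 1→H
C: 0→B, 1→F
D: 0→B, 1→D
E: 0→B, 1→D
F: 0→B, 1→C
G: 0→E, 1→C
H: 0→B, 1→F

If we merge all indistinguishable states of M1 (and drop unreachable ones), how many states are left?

3

States {A} cannot be reached from the start state, so discard them.
Initial partition by acceptance: {C,F,H} | {B,D,E,G}.
Split {B,D,E,G} by δ(·,1) → {B,G} and {D,E}.
Stable partition: {C,F,H} | {B,G} | {D,E} — 3 equivalence classes.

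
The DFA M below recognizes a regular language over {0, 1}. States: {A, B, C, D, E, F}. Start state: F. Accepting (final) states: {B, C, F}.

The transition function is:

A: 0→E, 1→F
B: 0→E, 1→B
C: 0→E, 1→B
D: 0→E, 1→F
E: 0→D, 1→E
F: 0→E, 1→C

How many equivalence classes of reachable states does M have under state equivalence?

States {A} cannot be reached from the start state, so discard them.
Start with accepting vs non-accepting: {B,C,F} | {D,E}.
On input 1, block {D,E} splits into {D} and {E}.
No further refinement is possible. Final partition (3 blocks): {B,C,F} | {D} | {E}.

3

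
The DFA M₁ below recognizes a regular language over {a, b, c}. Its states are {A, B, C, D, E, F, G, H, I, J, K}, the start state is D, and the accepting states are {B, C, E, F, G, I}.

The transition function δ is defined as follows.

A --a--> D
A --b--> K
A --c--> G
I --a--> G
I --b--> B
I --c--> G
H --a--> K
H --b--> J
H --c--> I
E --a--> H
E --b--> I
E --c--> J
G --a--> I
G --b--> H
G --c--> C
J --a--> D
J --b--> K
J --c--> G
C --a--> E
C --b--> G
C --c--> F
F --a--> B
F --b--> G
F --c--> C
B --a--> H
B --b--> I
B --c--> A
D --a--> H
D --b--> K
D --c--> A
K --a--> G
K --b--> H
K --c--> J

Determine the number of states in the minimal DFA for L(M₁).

All states are reachable from the start state.
Initial partition by acceptance: {B,C,E,F,G,I} | {A,D,H,J,K}.
Split {B,C,E,F,G,I} by δ(·,a) → {C,F,G,I} and {B,E}.
On input a, block {C,F,G,I} splits into {C,F} and {G,I}.
Refine {A,D,H,J,K} on symbol a: members go to different blocks, giving {A,D,H,J} and {K}.
On input a, block {A,D,H,J} splits into {A,D,J} and {H}.
Refine {A,D,J} on symbol a: members go to different blocks, giving {A,J} and {D}.
On input b, block {G,I} splits into {G} and {I}.
No further refinement is possible. Final partition (8 blocks): {C,F} | {A,J} | {B,E} | {G} | {K} | {H} | {D} | {I}.

8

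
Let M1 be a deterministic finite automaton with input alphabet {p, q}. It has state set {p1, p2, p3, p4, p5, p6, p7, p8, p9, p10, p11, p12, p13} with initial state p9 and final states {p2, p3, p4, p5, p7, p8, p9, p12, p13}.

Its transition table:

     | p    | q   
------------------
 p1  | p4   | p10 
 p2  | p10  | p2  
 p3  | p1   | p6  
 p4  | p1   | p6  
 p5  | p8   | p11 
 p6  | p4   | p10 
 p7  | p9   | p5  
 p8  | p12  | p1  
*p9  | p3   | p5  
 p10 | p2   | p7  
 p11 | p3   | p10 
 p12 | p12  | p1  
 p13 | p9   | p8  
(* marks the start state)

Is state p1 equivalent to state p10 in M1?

No

First remove the unreachable states {p13}; 12 states remain.
Start with accepting vs non-accepting: {p2,p3,p4,p5,p7,p8,p9,p12} | {p1,p6,p10,p11}.
Refine {p2,p3,p4,p5,p7,p8,p9,p12} on symbol p: members go to different blocks, giving {p5,p7,p8,p9,p12} and {p2,p3,p4}.
On input p, block {p5,p7,p8,p9,p12} splits into {p5,p7,p8,p12} and {p9}.
On input p, block {p5,p7,p8,p12} splits into {p5,p8,p12} and {p7}.
Split {p1,p6,p10,p11} by δ(·,q) → {p1,p6,p11} and {p10}.
Split {p2,p3,p4} by δ(·,p) → {p3,p4} and {p2}.
No further refinement is possible. Final partition (7 blocks): {p5,p8,p12} | {p1,p6,p11} | {p3,p4} | {p9} | {p7} | {p10} | {p2}.
p1 and p10 end up in different blocks, so they are distinguishable. For instance, the string 'q' is accepted from only p10.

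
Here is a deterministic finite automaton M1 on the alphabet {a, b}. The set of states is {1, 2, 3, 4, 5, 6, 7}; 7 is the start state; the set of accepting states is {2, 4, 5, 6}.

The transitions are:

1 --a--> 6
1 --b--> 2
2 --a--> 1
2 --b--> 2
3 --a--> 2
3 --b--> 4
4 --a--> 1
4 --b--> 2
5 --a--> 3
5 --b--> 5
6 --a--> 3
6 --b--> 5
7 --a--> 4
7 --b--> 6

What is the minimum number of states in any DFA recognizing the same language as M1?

Every state is reachable, so we keep all 7.
Initial partition by acceptance: {2,4,5,6} | {1,3,7}.
Stable partition: {2,4,5,6} | {1,3,7} — 2 equivalence classes.

2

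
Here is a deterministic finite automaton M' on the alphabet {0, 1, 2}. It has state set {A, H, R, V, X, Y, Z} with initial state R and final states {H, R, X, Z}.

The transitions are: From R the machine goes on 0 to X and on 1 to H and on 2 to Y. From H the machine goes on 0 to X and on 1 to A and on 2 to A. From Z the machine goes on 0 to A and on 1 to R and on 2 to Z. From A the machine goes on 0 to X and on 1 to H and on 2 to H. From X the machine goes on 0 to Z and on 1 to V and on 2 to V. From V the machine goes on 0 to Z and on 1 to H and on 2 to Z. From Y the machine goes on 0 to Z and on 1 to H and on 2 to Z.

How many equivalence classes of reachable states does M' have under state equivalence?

6

Initial partition by acceptance: {H,R,X,Z} | {A,V,Y}.
Split {H,R,X,Z} by δ(·,0) → {H,R,X} and {Z}.
On input 0, block {H,R,X} splits into {H,R} and {X}.
On input 1, block {H,R} splits into {R} and {H}.
Refine {A,V,Y} on symbol 0: members go to different blocks, giving {V,Y} and {A}.
Stable partition: {R} | {V,Y} | {Z} | {X} | {H} | {A} — 6 equivalence classes.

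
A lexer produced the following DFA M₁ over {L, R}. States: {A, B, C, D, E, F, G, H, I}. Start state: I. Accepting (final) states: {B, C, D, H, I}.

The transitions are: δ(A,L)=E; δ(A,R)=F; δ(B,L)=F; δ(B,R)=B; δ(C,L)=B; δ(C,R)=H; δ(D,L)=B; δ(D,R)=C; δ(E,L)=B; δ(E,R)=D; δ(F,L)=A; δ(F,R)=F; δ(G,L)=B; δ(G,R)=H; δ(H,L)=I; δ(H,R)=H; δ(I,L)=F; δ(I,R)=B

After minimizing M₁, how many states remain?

Reachable states from the start: {A,B,C,D,E,F,H,I}. Unreachable: {G} — drop them.
Initial partition by acceptance: {B,C,D,H,I} | {A,E,F}.
On input L, block {B,C,D,H,I} splits into {C,D,H} and {B,I}.
Refine {A,E,F} on symbol L: members go to different blocks, giving {A,F} and {E}.
On input L, block {A,F} splits into {A} and {F}.
Stable partition: {C,D,H} | {A} | {B,I} | {E} | {F} — 5 equivalence classes.

5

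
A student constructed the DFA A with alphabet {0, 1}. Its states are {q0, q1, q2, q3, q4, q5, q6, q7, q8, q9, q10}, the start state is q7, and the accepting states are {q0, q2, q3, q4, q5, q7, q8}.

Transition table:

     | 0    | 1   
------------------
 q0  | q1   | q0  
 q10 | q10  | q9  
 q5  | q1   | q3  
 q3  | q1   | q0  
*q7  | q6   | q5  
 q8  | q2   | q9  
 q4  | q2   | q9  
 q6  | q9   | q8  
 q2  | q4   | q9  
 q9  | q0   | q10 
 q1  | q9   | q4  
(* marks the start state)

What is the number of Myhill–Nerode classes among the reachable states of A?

5

All states are reachable from the start state.
Start with accepting vs non-accepting: {q0,q2,q3,q4,q5,q7,q8} | {q1,q6,q9,q10}.
Split {q0,q2,q3,q4,q5,q7,q8} by δ(·,0) → {q0,q3,q5,q7} and {q2,q4,q8}.
On input 0, block {q1,q6,q9,q10} splits into {q1,q6,q10} and {q9}.
Refine {q1,q6,q10} on symbol 0: members go to different blocks, giving {q1,q6} and {q10}.
No further refinement is possible. Final partition (5 blocks): {q0,q3,q5,q7} | {q1,q6} | {q2,q4,q8} | {q9} | {q10}.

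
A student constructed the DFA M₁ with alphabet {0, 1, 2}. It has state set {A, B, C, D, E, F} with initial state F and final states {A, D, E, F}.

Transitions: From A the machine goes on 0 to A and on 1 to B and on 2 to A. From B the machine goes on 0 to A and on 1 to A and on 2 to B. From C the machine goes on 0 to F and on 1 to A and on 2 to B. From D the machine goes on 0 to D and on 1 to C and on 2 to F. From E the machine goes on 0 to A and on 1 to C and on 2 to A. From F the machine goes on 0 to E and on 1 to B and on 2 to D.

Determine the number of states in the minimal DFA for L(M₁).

Every state is reachable, so we keep all 6.
Initial partition by acceptance: {A,D,E,F} | {B,C}.
No further refinement is possible. Final partition (2 blocks): {A,D,E,F} | {B,C}.

2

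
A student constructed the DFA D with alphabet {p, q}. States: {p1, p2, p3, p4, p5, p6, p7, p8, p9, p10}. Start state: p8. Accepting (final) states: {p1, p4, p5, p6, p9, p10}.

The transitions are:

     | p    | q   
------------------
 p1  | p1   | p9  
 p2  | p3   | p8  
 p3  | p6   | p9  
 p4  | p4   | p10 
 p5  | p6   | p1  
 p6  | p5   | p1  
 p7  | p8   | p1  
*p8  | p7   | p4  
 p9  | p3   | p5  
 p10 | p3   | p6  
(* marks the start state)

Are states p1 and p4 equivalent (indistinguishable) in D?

Reachable states from the start: {p1,p3,p4,p5,p6,p7,p8,p9,p10}. Unreachable: {p2} — drop them.
Initial partition by acceptance: {p1,p4,p5,p6,p9,p10} | {p3,p7,p8}.
On input p, block {p1,p4,p5,p6,p9,p10} splits into {p1,p4,p5,p6} and {p9,p10}.
Split {p1,p4,p5,p6} by δ(·,q) → {p1,p4} and {p5,p6}.
On input p, block {p3,p7,p8} splits into {p7,p8} and {p3}.
The partition is now stable with 5 blocks: {p1,p4} | {p7,p8} | {p9,p10} | {p5,p6} | {p3}.
p1 and p4 lie in the same block of the stable partition, so they are equivalent — no string distinguishes them.

Yes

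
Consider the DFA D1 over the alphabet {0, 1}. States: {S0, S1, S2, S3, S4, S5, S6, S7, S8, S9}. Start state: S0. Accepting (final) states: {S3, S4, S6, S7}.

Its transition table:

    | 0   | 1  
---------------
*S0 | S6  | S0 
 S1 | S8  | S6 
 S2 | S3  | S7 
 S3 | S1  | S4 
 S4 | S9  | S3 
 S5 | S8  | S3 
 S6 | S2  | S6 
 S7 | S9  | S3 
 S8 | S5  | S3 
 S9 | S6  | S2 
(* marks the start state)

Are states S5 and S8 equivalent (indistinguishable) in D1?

All states are reachable from the start state.
Initial partition by acceptance: {S3,S4,S6,S7} | {S0,S1,S2,S5,S8,S9}.
On input 0, block {S0,S1,S2,S5,S8,S9} splits into {S0,S2,S9} and {S1,S5,S8}.
Refine {S3,S4,S6,S7} on symbol 0: members go to different blocks, giving {S4,S6,S7} and {S3}.
Refine {S4,S6,S7} on symbol 1: members go to different blocks, giving {S4,S7} and {S6}.
On input 0, block {S0,S2,S9} splits into {S0,S9} and {S2}.
On input 1, block {S0,S9} splits into {S0} and {S9}.
On input 1, block {S1,S5,S8} splits into {S5,S8} and {S1}.
The partition is now stable with 8 blocks: {S4,S7} | {S0} | {S5,S8} | {S3} | {S6} | {S2} | {S9} | {S1}.
S5 and S8 lie in the same block of the stable partition, so they are equivalent — no string distinguishes them.

Yes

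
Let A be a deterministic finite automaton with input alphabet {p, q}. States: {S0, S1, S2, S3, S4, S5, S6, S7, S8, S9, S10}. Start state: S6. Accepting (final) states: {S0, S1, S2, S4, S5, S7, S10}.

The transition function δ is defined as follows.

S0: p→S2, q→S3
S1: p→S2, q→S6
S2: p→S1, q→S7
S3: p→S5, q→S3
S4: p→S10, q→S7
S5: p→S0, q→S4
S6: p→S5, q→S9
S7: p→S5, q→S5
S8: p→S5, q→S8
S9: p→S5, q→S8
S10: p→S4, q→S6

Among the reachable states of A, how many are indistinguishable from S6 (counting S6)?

4

Initial partition by acceptance: {S0,S1,S2,S4,S5,S7,S10} | {S3,S6,S8,S9}.
Refine {S0,S1,S2,S4,S5,S7,S10} on symbol q: members go to different blocks, giving {S2,S4,S5,S7} and {S0,S1,S10}.
On input p, block {S2,S4,S5,S7} splits into {S2,S4,S5} and {S7}.
Refine {S2,S4,S5} on symbol q: members go to different blocks, giving {S2,S4} and {S5}.
No further refinement is possible. Final partition (5 blocks): {S2,S4} | {S3,S6,S8,S9} | {S0,S1,S10} | {S7} | {S5}.
State S6 belongs to the block {S3,S6,S8,S9}, which has 4 states.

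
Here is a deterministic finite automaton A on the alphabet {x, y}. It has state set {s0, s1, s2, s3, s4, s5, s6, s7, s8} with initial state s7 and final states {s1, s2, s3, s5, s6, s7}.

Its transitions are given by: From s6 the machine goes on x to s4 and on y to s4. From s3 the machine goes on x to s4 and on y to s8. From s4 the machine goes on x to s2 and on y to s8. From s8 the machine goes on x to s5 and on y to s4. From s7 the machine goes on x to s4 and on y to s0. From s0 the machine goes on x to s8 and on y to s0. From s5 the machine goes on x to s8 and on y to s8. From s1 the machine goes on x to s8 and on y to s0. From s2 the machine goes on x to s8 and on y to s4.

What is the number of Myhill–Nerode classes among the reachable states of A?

Reachable states from the start: {s0,s2,s4,s5,s7,s8}. Unreachable: {s1,s3,s6} — drop them.
P0 = {s2,s5,s7} | {s0,s4,s8}.
Split {s0,s4,s8} by δ(·,x) → {s4,s8} and {s0}.
On input y, block {s2,s5,s7} splits into {s2,s5} and {s7}.
The partition is now stable with 4 blocks: {s2,s5} | {s4,s8} | {s0} | {s7}.

4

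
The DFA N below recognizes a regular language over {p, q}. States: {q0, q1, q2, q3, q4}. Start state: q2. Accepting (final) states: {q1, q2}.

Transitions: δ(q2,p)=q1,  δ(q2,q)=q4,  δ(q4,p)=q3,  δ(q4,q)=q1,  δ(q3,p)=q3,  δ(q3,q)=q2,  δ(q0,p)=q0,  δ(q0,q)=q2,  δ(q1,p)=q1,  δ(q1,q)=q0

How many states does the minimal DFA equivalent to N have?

All states are reachable from the start state.
Start with accepting vs non-accepting: {q1,q2} | {q0,q3,q4}.
The partition is now stable with 2 blocks: {q1,q2} | {q0,q3,q4}.

2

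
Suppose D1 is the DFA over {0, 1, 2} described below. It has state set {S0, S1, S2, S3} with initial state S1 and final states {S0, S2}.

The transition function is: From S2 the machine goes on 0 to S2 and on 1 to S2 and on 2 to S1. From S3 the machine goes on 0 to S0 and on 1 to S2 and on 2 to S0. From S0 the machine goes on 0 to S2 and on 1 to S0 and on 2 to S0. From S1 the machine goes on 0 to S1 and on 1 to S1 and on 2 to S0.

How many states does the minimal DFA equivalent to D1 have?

3

First remove the unreachable states {S3}; 3 states remain.
P0 = {S0,S2} | {S1}.
Refine {S0,S2} on symbol 2: members go to different blocks, giving {S0} and {S2}.
No further refinement is possible. Final partition (3 blocks): {S0} | {S1} | {S2}.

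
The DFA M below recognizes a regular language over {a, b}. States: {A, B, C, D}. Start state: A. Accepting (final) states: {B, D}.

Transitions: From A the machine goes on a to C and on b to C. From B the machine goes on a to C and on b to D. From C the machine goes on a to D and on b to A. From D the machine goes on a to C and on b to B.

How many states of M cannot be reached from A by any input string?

0

A breadth-first search from the start state visits every state.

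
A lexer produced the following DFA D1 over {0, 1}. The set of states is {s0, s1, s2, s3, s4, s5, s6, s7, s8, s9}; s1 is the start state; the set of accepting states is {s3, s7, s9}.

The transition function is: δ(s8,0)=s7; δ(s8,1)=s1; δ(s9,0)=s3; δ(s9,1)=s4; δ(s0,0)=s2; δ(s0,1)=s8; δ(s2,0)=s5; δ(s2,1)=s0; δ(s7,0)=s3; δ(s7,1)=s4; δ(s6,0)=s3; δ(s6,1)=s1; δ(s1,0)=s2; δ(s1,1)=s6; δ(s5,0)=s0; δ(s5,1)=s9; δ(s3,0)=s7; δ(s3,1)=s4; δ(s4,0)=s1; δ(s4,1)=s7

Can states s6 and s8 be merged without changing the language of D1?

Yes

Every state is reachable, so we keep all 10.
P0 = {s3,s7,s9} | {s0,s1,s2,s4,s5,s6,s8}.
Split {s0,s1,s2,s4,s5,s6,s8} by δ(·,0) → {s0,s1,s2,s4,s5} and {s6,s8}.
Split {s0,s1,s2,s4,s5} by δ(·,1) → {s0,s1} and {s4,s5} and {s2}.
Stable partition: {s3,s7,s9} | {s0,s1} | {s6,s8} | {s4,s5} | {s2} — 5 equivalence classes.
s6 and s8 lie in the same block of the stable partition, so they are equivalent — no string distinguishes them.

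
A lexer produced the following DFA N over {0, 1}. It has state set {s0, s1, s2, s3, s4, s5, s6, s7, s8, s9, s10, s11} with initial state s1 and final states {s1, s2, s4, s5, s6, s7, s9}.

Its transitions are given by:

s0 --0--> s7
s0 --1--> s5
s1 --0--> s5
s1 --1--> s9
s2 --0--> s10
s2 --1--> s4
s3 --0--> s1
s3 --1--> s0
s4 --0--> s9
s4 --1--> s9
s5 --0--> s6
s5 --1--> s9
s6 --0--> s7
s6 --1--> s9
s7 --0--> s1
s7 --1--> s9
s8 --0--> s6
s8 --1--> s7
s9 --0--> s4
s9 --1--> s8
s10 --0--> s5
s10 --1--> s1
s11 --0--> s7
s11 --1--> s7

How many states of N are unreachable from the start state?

BFS from s1 reaches {s1, s4, s5, s6, s7, s8, s9}; the 5 state(s) s0, s2, s3, s10, s11 are never visited.

5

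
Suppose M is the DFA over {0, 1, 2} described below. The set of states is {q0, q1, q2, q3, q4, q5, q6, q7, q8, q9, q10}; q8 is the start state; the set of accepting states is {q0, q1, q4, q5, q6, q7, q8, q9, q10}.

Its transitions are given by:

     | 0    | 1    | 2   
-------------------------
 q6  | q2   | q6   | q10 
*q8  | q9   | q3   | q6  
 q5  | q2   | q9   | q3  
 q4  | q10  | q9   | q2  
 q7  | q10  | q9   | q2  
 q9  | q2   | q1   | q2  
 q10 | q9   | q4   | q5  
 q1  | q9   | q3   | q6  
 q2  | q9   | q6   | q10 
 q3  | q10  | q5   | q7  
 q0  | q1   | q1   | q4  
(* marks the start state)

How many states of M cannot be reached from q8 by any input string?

No path from q8 leads to q0; the other 10 states are all reachable.

1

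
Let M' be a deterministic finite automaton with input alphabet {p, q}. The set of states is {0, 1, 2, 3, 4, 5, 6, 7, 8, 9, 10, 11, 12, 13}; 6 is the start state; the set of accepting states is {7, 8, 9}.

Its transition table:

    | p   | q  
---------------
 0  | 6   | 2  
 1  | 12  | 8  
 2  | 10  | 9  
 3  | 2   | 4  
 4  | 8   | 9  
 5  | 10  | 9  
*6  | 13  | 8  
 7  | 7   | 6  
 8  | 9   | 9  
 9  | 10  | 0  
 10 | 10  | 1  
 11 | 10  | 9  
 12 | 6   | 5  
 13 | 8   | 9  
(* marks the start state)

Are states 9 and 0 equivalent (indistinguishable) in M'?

No

States {3,4,7,11} cannot be reached from the start state, so discard them.
Start with accepting vs non-accepting: {8,9} | {0,1,2,5,6,10,12,13}.
Refine {8,9} on symbol p: members go to different blocks, giving {8} and {9}.
On input p, block {0,1,2,5,6,10,12,13} splits into {0,1,2,5,6,10,12} and {13}.
Refine {0,1,2,5,6,10,12} on symbol p: members go to different blocks, giving {0,1,2,5,10,12} and {6}.
On input p, block {0,1,2,5,10,12} splits into {1,2,5,10} and {0,12}.
Refine {1,2,5,10} on symbol p: members go to different blocks, giving {2,5,10} and {1}.
Refine {2,5,10} on symbol q: members go to different blocks, giving {2,5} and {10}.
No further refinement is possible. Final partition (8 blocks): {8} | {2,5} | {9} | {13} | {6} | {0,12} | {1} | {10}.
9 and 0 end up in different blocks, so they are distinguishable. For instance, the string 'ε' is accepted from only 9.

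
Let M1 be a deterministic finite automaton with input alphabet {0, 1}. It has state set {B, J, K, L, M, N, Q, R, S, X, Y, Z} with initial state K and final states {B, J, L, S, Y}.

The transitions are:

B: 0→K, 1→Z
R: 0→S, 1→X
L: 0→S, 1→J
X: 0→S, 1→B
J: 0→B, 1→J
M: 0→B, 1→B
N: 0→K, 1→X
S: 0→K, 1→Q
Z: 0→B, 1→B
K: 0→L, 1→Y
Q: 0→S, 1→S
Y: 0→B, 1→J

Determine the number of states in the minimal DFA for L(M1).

4

First remove the unreachable states {M,N,R,X}; 8 states remain.
Initial partition by acceptance: {B,J,L,S,Y} | {K,Q,Z}.
Refine {B,J,L,S,Y} on symbol 0: members go to different blocks, giving {J,L,Y} and {B,S}.
On input 0, block {K,Q,Z} splits into {Q,Z} and {K}.
The partition is now stable with 4 blocks: {J,L,Y} | {Q,Z} | {B,S} | {K}.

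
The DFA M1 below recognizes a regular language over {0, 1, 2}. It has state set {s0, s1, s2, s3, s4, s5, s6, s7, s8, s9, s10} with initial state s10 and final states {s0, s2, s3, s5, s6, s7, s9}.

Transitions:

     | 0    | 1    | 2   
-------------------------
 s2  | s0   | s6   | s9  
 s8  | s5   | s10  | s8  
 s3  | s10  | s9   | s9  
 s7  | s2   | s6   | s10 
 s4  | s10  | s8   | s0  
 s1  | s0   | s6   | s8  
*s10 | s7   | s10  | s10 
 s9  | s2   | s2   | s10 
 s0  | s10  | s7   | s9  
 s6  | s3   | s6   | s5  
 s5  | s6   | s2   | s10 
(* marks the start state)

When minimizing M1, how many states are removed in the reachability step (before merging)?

BFS from s10 reaches {s0, s2, s3, s5, s6, s7, s9, s10}; the 3 state(s) s1, s4, s8 are never visited.

3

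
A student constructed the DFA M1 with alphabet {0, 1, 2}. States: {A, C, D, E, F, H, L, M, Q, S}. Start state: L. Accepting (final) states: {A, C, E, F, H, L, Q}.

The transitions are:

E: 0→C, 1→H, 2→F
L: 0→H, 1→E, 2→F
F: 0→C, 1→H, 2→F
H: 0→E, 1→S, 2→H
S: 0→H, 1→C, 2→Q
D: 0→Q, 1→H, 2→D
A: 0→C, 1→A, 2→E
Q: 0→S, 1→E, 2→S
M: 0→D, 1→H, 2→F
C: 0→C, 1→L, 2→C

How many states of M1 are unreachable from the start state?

3

Starting at L and following transitions, the reachable set is {C, E, F, H, L, Q, S}. That leaves A, D, M unreachable — 3 in total.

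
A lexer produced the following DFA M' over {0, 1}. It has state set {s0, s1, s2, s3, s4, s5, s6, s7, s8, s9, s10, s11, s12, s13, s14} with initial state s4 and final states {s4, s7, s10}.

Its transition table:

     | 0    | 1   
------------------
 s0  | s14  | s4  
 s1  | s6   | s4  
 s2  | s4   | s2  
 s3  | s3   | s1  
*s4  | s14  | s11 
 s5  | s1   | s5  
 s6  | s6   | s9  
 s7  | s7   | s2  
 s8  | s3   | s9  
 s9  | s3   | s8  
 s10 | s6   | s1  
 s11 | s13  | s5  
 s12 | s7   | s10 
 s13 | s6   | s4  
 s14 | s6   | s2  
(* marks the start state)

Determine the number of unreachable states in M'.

No path from s4 leads to s0, s7, s10, s12; the other 11 states are all reachable.

4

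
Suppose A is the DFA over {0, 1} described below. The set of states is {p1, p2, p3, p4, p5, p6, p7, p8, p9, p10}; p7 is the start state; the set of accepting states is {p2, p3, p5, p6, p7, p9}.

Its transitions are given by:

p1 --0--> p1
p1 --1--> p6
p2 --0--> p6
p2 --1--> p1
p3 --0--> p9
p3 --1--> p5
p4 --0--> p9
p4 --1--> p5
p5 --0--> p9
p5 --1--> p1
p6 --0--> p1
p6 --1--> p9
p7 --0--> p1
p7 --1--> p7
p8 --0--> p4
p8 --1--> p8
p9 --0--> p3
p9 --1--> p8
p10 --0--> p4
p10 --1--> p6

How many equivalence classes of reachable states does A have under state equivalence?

8

First remove the unreachable states {p2,p10}; 8 states remain.
Start with accepting vs non-accepting: {p3,p5,p6,p7,p9} | {p1,p4,p8}.
On input 0, block {p3,p5,p6,p7,p9} splits into {p3,p5,p9} and {p6,p7}.
On input 1, block {p3,p5,p9} splits into {p5,p9} and {p3}.
Split {p5,p9} by δ(·,0) → {p5} and {p9}.
Refine {p1,p4,p8} on symbol 0: members go to different blocks, giving {p1,p8} and {p4}.
Split {p1,p8} by δ(·,0) → {p1} and {p8}.
Split {p6,p7} by δ(·,1) → {p6} and {p7}.
The partition is now stable with 8 blocks: {p5} | {p1} | {p6} | {p3} | {p9} | {p4} | {p8} | {p7}.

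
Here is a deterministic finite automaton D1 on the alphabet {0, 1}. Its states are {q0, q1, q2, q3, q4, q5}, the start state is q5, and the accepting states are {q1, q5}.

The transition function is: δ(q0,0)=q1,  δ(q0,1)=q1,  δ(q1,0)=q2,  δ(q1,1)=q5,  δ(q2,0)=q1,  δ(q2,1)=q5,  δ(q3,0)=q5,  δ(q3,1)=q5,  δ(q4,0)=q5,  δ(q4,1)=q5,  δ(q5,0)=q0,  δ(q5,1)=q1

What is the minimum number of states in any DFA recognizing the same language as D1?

States {q3,q4} cannot be reached from the start state, so discard them.
P0 = {q1,q5} | {q0,q2}.
No further refinement is possible. Final partition (2 blocks): {q1,q5} | {q0,q2}.

2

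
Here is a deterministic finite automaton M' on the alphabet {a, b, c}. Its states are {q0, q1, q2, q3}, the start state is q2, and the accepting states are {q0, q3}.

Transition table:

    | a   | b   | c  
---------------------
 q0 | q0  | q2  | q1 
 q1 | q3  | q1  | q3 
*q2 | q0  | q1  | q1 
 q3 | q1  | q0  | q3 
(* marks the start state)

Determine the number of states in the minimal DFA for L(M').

P0 = {q0,q3} | {q1,q2}.
Split {q0,q3} by δ(·,a) → {q0} and {q3}.
On input a, block {q1,q2} splits into {q1} and {q2}.
No further refinement is possible. Final partition (4 blocks): {q0} | {q1} | {q3} | {q2}.

4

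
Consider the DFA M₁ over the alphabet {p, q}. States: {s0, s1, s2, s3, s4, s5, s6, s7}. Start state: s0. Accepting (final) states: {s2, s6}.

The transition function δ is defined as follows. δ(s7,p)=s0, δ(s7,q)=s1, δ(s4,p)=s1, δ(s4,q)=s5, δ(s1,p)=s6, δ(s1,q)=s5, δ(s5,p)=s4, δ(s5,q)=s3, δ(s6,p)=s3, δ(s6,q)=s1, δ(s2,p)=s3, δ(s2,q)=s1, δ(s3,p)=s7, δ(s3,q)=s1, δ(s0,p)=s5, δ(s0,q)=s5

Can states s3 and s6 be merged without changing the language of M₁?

No

First remove the unreachable states {s2}; 7 states remain.
P0 = {s6} | {s0,s1,s3,s4,s5,s7}.
Split {s0,s1,s3,s4,s5,s7} by δ(·,p) → {s0,s3,s4,s5,s7} and {s1}.
Refine {s0,s3,s4,s5,s7} on symbol p: members go to different blocks, giving {s0,s3,s5,s7} and {s4}.
Refine {s0,s3,s5,s7} on symbol p: members go to different blocks, giving {s0,s3,s7} and {s5}.
Refine {s0,s3,s7} on symbol p: members go to different blocks, giving {s3,s7} and {s0}.
Refine {s3,s7} on symbol p: members go to different blocks, giving {s3} and {s7}.
No further refinement is possible. Final partition (7 blocks): {s6} | {s3} | {s1} | {s4} | {s5} | {s0} | {s7}.
s3 and s6 end up in different blocks, so they are distinguishable. For instance, the string 'ε' is accepted from only s6.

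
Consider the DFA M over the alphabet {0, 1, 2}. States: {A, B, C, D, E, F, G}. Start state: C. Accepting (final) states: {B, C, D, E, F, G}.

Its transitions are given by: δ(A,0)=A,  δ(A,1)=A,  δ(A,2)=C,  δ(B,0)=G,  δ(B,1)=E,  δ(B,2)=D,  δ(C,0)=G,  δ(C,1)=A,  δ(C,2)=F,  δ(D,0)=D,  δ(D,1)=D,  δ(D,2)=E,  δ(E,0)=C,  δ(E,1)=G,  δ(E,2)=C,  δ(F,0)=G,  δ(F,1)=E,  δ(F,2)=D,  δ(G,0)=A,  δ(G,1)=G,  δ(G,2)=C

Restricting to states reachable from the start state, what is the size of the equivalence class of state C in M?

1

Reachable states from the start: {A,C,D,E,F,G}. Unreachable: {B} — drop them.
Start with accepting vs non-accepting: {C,D,E,F,G} | {A}.
Refine {C,D,E,F,G} on symbol 0: members go to different blocks, giving {C,D,E,F} and {G}.
Split {C,D,E,F} by δ(·,0) → {C,F} and {D,E}.
On input 1, block {C,F} splits into {C} and {F}.
Refine {D,E} on symbol 0: members go to different blocks, giving {D} and {E}.
The partition is now stable with 6 blocks: {C} | {A} | {G} | {D} | {F} | {E}.
State C belongs to the block {C}, which has 1 states.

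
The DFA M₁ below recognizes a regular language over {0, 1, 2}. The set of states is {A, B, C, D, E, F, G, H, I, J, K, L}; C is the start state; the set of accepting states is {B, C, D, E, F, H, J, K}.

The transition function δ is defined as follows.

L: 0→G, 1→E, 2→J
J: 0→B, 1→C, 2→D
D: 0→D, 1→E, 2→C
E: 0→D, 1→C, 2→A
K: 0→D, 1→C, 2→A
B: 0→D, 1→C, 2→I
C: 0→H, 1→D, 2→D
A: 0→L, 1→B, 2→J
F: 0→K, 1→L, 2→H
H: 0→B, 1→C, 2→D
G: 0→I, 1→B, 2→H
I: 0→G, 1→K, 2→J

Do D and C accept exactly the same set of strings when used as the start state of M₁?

No

Reachable states from the start: {A,B,C,D,E,G,H,I,J,K,L}. Unreachable: {F} — drop them.
P0 = {B,C,D,E,H,J,K} | {A,G,I,L}.
Refine {B,C,D,E,H,J,K} on symbol 2: members go to different blocks, giving {C,D,H,J} and {B,E,K}.
On input 0, block {C,D,H,J} splits into {C,D} and {H,J}.
On input 0, block {C,D} splits into {C} and {D}.
The partition is now stable with 5 blocks: {C} | {A,G,I,L} | {B,E,K} | {H,J} | {D}.
D and C end up in different blocks, so they are distinguishable. For instance, the string '12' is accepted from only C.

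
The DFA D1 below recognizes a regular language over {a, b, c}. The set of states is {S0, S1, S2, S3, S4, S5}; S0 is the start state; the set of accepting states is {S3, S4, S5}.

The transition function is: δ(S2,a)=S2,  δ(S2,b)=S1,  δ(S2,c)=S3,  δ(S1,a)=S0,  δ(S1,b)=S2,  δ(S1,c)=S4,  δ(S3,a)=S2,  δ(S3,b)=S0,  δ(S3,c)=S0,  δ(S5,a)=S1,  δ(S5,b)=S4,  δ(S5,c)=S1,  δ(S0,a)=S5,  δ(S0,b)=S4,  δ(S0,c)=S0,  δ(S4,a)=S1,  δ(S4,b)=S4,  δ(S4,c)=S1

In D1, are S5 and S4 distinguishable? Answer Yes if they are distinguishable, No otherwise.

All states are reachable from the start state.
Start with accepting vs non-accepting: {S3,S4,S5} | {S0,S1,S2}.
On input b, block {S3,S4,S5} splits into {S4,S5} and {S3}.
On input a, block {S0,S1,S2} splits into {S1,S2} and {S0}.
On input a, block {S1,S2} splits into {S1} and {S2}.
No further refinement is possible. Final partition (5 blocks): {S4,S5} | {S1} | {S3} | {S0} | {S2}.
S5 and S4 lie in the same block of the stable partition, so they are equivalent — no string distinguishes them.

No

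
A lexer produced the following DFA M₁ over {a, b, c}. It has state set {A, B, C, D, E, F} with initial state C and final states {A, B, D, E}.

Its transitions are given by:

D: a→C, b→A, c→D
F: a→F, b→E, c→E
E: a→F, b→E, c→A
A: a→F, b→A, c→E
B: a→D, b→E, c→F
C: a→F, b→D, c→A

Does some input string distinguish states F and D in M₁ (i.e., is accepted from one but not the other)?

Yes

States {B} cannot be reached from the start state, so discard them.
P0 = {A,D,E} | {C,F}.
The partition is now stable with 2 blocks: {A,D,E} | {C,F}.
F and D end up in different blocks, so they are distinguishable. For instance, the string 'ε' is accepted from only D.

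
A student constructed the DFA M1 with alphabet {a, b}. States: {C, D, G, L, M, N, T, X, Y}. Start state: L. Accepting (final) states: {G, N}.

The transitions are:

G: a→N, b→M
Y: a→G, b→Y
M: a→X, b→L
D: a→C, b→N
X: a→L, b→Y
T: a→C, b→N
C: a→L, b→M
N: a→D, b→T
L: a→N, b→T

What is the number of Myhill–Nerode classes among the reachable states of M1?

All states are reachable from the start state.
P0 = {G,N} | {C,D,L,M,T,X,Y}.
Refine {G,N} on symbol a: members go to different blocks, giving {G} and {N}.
On input a, block {C,D,L,M,T,X,Y} splits into {C,D,M,T,X} and {L} and {Y}.
On input a, block {C,D,M,T,X} splits into {D,M,T} and {C,X}.
Refine {D,M,T} on symbol b: members go to different blocks, giving {D,T} and {M}.
Split {C,X} by δ(·,b) → {X} and {C}.
Stable partition: {G} | {D,T} | {N} | {L} | {Y} | {X} | {M} | {C} — 8 equivalence classes.

8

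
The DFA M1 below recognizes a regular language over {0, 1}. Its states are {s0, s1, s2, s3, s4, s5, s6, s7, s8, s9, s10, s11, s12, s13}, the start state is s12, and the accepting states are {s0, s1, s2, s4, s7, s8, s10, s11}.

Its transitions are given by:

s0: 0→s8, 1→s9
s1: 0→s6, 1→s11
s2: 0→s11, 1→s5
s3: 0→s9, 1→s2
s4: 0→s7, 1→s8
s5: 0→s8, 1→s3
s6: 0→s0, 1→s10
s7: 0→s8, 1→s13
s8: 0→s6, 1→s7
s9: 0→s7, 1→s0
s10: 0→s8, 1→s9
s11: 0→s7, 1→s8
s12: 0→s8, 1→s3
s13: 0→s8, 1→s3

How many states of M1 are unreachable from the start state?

2

Starting at s12 and following transitions, the reachable set is {s0, s2, s3, s5, s6, s7, s8, s9, s10, s11, s12, s13}. That leaves s1, s4 unreachable — 2 in total.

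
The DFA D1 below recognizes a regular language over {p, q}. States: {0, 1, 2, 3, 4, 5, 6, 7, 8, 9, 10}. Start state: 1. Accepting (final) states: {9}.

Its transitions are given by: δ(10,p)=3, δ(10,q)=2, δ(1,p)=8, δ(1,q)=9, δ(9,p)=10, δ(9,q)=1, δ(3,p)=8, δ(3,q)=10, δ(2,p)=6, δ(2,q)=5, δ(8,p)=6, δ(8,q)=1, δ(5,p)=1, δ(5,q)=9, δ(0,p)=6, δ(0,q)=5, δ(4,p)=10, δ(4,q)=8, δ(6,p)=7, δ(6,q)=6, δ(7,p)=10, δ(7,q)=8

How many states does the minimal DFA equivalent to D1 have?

9

States {0,4} cannot be reached from the start state, so discard them.
Start with accepting vs non-accepting: {9} | {1,2,3,5,6,7,8,10}.
Split {1,2,3,5,6,7,8,10} by δ(·,q) → {2,3,6,7,8,10} and {1,5}.
Refine {2,3,6,7,8,10} on symbol q: members go to different blocks, giving {3,6,7,10} and {2,8}.
Split {3,6,7,10} by δ(·,p) → {6,7,10} and {3}.
Refine {6,7,10} on symbol p: members go to different blocks, giving {6,7} and {10}.
Refine {6,7} on symbol p: members go to different blocks, giving {6} and {7}.
On input p, block {1,5} splits into {1} and {5}.
On input q, block {2,8} splits into {2} and {8}.
The partition is now stable with 9 blocks: {9} | {6} | {1} | {2} | {3} | {10} | {7} | {5} | {8}.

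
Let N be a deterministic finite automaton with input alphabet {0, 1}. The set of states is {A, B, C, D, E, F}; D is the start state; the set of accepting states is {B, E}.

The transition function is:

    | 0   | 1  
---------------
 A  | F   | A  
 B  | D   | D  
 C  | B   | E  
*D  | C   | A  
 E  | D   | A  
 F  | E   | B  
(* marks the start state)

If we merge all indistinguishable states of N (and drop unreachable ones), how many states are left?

3

P0 = {B,E} | {A,C,D,F}.
Split {A,C,D,F} by δ(·,0) → {A,D} and {C,F}.
The partition is now stable with 3 blocks: {B,E} | {A,D} | {C,F}.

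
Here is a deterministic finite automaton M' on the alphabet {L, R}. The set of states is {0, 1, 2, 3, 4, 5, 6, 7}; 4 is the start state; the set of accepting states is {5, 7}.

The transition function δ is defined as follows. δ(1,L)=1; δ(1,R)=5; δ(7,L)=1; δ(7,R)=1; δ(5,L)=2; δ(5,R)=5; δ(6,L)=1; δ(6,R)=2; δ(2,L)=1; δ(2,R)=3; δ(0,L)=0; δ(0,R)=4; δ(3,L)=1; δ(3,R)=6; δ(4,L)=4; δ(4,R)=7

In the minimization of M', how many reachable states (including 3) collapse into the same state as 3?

Reachable states from the start: {1,2,3,4,5,6,7}. Unreachable: {0} — drop them.
Initial partition by acceptance: {5,7} | {1,2,3,4,6}.
Split {5,7} by δ(·,R) → {5} and {7}.
Split {1,2,3,4,6} by δ(·,R) → {2,3,6} and {1} and {4}.
No further refinement is possible. Final partition (5 blocks): {5} | {2,3,6} | {7} | {1} | {4}.
State 3 belongs to the block {2,3,6}, which has 3 states.

3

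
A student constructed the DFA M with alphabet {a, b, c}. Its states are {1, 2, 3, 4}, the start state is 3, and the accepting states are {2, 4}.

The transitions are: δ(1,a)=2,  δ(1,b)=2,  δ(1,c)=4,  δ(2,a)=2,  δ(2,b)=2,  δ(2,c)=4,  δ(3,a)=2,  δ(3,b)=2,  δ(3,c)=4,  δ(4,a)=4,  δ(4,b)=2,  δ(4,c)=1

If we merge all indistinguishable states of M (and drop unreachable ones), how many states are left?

Every state is reachable, so we keep all 4.
P0 = {2,4} | {1,3}.
On input c, block {2,4} splits into {2} and {4}.
Stable partition: {2} | {1,3} | {4} — 3 equivalence classes.

3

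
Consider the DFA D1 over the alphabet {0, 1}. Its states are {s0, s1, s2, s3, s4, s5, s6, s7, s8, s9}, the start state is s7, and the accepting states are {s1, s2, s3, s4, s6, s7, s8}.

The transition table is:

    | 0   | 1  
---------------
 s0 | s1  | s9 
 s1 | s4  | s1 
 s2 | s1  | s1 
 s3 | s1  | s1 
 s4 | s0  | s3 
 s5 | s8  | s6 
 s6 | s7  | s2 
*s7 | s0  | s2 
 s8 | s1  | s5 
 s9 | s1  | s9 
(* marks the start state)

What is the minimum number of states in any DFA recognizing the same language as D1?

4

States {s5,s6,s8} cannot be reached from the start state, so discard them.
P0 = {s1,s2,s3,s4,s7} | {s0,s9}.
Refine {s1,s2,s3,s4,s7} on symbol 0: members go to different blocks, giving {s1,s2,s3} and {s4,s7}.
Split {s1,s2,s3} by δ(·,0) → {s2,s3} and {s1}.
No further refinement is possible. Final partition (4 blocks): {s2,s3} | {s0,s9} | {s4,s7} | {s1}.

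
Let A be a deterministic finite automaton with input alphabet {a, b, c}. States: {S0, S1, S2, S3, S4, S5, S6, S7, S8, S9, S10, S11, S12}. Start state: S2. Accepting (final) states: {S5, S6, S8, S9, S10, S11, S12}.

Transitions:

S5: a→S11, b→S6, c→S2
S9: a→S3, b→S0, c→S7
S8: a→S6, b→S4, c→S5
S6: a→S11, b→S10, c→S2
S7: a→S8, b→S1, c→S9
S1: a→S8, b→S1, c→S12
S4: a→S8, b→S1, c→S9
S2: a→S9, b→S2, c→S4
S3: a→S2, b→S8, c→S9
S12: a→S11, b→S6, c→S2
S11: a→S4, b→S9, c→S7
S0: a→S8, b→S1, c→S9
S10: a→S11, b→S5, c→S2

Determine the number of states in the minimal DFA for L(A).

Every state is reachable, so we keep all 13.
Initial partition by acceptance: {S5,S6,S8,S9,S10,S11,S12} | {S0,S1,S2,S3,S4,S7}.
On input a, block {S5,S6,S8,S9,S10,S11,S12} splits into {S5,S6,S8,S10,S12} and {S9,S11}.
Refine {S5,S6,S8,S10,S12} on symbol a: members go to different blocks, giving {S5,S6,S10,S12} and {S8}.
Refine {S0,S1,S2,S3,S4,S7} on symbol a: members go to different blocks, giving {S0,S1,S4,S7} and {S2} and {S3}.
Refine {S0,S1,S4,S7} on symbol c: members go to different blocks, giving {S0,S4,S7} and {S1}.
On input a, block {S9,S11} splits into {S9} and {S11}.
The partition is now stable with 8 blocks: {S5,S6,S10,S12} | {S0,S4,S7} | {S9} | {S8} | {S2} | {S3} | {S1} | {S11}.

8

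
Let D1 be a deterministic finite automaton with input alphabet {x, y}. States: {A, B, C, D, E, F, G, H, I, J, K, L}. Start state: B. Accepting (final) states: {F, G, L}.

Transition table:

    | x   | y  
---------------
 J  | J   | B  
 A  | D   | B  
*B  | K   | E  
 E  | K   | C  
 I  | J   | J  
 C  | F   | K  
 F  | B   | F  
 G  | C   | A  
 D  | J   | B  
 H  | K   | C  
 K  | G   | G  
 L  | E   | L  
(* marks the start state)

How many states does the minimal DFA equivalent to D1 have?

First remove the unreachable states {H,I,L}; 9 states remain.
Initial partition by acceptance: {F,G} | {A,B,C,D,E,J,K}.
On input y, block {F,G} splits into {F} and {G}.
Refine {A,B,C,D,E,J,K} on symbol x: members go to different blocks, giving {A,B,D,E,J} and {C} and {K}.
Split {A,B,D,E,J} by δ(·,x) → {A,D,J} and {B,E}.
Refine {B,E} on symbol y: members go to different blocks, giving {B} and {E}.
The partition is now stable with 7 blocks: {F} | {A,D,J} | {G} | {C} | {K} | {B} | {E}.

7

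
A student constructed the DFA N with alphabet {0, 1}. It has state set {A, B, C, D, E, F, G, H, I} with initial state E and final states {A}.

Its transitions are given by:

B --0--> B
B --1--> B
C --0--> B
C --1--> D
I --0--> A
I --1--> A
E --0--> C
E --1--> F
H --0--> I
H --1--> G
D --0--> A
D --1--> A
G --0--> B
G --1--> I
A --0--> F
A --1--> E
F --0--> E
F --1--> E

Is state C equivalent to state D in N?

Reachable states from the start: {A,B,C,D,E,F}. Unreachable: {G,H,I} — drop them.
Initial partition by acceptance: {A} | {B,C,D,E,F}.
Refine {B,C,D,E,F} on symbol 0: members go to different blocks, giving {B,C,E,F} and {D}.
On input 1, block {B,C,E,F} splits into {B,E,F} and {C}.
Refine {B,E,F} on symbol 0: members go to different blocks, giving {B,F} and {E}.
Split {B,F} by δ(·,0) → {B} and {F}.
Stable partition: {A} | {B} | {D} | {C} | {E} | {F} — 6 equivalence classes.
C and D end up in different blocks, so they are distinguishable. For instance, the string '0' is accepted from only D.

No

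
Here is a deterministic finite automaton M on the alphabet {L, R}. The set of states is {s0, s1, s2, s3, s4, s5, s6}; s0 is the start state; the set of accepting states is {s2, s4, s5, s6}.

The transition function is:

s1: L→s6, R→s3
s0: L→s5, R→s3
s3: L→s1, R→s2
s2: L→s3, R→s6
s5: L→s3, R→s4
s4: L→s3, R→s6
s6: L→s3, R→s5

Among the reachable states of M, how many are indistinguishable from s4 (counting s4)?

4

Every state is reachable, so we keep all 7.
Start with accepting vs non-accepting: {s2,s4,s5,s6} | {s0,s1,s3}.
Refine {s0,s1,s3} on symbol L: members go to different blocks, giving {s0,s1} and {s3}.
No further refinement is possible. Final partition (3 blocks): {s2,s4,s5,s6} | {s0,s1} | {s3}.
State s4 belongs to the block {s2,s4,s5,s6}, which has 4 states.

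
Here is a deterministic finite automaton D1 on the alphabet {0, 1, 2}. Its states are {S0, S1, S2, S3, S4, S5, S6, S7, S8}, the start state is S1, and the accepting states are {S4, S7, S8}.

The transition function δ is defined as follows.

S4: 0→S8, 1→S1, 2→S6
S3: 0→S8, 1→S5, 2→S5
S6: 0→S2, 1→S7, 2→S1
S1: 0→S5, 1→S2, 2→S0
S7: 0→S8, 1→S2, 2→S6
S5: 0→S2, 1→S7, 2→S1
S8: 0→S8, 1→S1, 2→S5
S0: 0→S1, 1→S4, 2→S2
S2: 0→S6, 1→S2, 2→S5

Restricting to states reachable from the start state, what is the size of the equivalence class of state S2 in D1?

2

First remove the unreachable states {S3}; 8 states remain.
P0 = {S4,S7,S8} | {S0,S1,S2,S5,S6}.
Split {S0,S1,S2,S5,S6} by δ(·,1) → {S0,S5,S6} and {S1,S2}.
No further refinement is possible. Final partition (3 blocks): {S4,S7,S8} | {S0,S5,S6} | {S1,S2}.
State S2 belongs to the block {S1,S2}, which has 2 states.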